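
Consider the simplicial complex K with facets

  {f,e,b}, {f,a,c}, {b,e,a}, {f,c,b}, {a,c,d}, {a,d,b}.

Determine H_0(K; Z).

H_0 = Z.

We work with the vertex ordering a < b < c < d < e < f. The simplices of K, each written with vertices in increasing order, are:

  0-simplices (6): a, b, c, d, e, f
  1-simplices (12): ab, ac, ad, ae, af, bc, bd, be, bf, cd, cf, ef
  2-simplices (6): abd, abe, acd, acf, bcf, bef

so the chain groups are C_0 ≅ Z^6, C_1 ≅ Z^12, C_2 ≅ Z^6.

The boundary map ∂_1: C_1 → C_0 sends each edge [p,q] (with p < q) to q − p.
As a 6×12 matrix over Z this has rank 5, with invariant factors (1,1,1,1,1).

Boundary ∂_2: C_2 → C_1 acts by ∂[p,q,r] = [q,r] − [p,r] + [p,q]. For instance
  ∂bcf = cf − bf + bc,
  ∂acf = cf − af + ac.
As a 12×6 matrix over Z this has rank 6, with invariant factors (1,1,1,1,1,1).

Computing H_k = (kernel of ∂_k) / (image of ∂_{k+1}):

  H_0: rank C_0 − rank ∂_1 = 6 − 5 = 1, and the invariant factors of ∂_1 are all 1, so H_0 ≅ Z.

(K is a triangulation of the cylinder S^1 x I.)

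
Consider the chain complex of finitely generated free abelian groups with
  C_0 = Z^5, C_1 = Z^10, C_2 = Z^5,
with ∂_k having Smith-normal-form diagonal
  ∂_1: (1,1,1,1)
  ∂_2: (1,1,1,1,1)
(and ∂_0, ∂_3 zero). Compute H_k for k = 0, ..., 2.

H_0: b_0 = 5 − 0 − 4 = 1; torsion from ∂_1 factors > 1: none. So H_0 ≅ Z.
H_1: b_1 = 10 − 4 − 5 = 1; torsion from ∂_2 factors > 1: none. So H_1 ≅ Z.
H_2: b_2 = 5 − 5 − 0 = 0; torsion from ∂_3 factors > 1: none. So H_2 ≅ 0.

H_0 ≅ Z,  H_1 ≅ Z,  H_2 = 0.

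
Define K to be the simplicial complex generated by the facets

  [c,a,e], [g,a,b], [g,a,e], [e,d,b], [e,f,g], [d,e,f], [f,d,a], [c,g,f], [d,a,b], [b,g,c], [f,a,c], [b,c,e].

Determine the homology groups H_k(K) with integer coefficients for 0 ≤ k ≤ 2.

Take the total order a < b < c < d < e < f < g on the vertex set. Then K (dimension 2) consists of the simplices:

  0-simplices (7): a, b, c, d, e, f, g
  1-simplices (18): ab, ac, ad, ae, af, ag, bc, bd, be, bg, ce, cf, cg, de, df, ef, eg, fg
  2-simplices (12): abd, abg, ace, acf, adf, aeg, bce, bcg, bde, cfg, def, efg

Hence C_0 ≅ Z^7, C_1 ≅ Z^18, C_2 ≅ Z^12.

∂_1: C_1 → C_0 maps an edge to its endpoints' difference, ∂[p,q] = q − p. For instance
  ∂de = e − d.
This gives a 7×18 integer matrix of rank 6; reducing to Smith normal form yields diagonal entries (1,1,1,1,1,1).

Boundary ∂_2: C_2 → C_1 acts by ∂[p,q,r] = [q,r] − [p,r] + [p,q]. For instance
  ∂efg = fg − eg + ef,
  ∂bcg = cg − bg + bc.
The 18×12 boundary matrix has rank 12 and Smith normal form diag(1,1,1,1,1,1,1,1,1,1,1,2).

Computing H_k = (kernel of ∂_k) / (image of ∂_{k+1}):

  H_0: rank C_0 − rank ∂_1 = 7 − 6 = 1, and the invariant factors of ∂_1 are all 1, so H_0 ≅ Z.
  H_1: rank ker ∂_1 − rank ∂_2 = (18 − 6) − 12 = 0, and ∂_2 has invariant factor 2 > 1, so H_1 ≅ Z/2.
  H_2: rank ker ∂_2 − rank ∂_3 = (12 − 12) − 0 = 0, and there is no ∂_3, so H_2 ≅ 0.

As a check, the Euler characteristic is 7 − 18 + 12 = 1, which agrees with 1 − 0 + 0 = 1.
(K is a triangulation of the real projective plane RP^2.)

H_0 ≅ Z,  H_1 ≅ Z/2,  H_2 = 0.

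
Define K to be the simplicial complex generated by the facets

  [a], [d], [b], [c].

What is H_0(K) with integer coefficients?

Take the total order a < b < c < d on the vertex set. Then K (dimension 0) consists of the simplices:

  0-simplices (4): a, b, c, d

so the chain groups are C_0 ≅ Z^4.

Now H_k = ker ∂_k / im ∂_{k+1}, so:

  H_0: rank C_0 − rank ∂_1 = 4 − 0 = 4, and there is no ∂_1, so H_0 = Z^4.

H_0 ≅ Z^4.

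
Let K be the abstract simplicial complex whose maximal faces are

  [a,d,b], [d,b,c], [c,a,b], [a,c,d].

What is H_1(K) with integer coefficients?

Take the total order a < b < c < d on the vertex set. Then K (dimension 2) consists of the simplices:

  0-simplices (4): a, b, c, d
  1-simplices (6): ab, ac, ad, bc, bd, cd
  2-simplices (4): abc, abd, acd, bcd

giving chain groups C_0 ≅ Z^4, C_1 ≅ Z^6, C_2 ≅ Z^4.

∂_1: C_1 → C_0 maps an edge to its endpoints' difference, ∂[p,q] = q − p. For instance
  ∂cd = d − c.
The resulting 4×6 matrix has rank 3, and its Smith normal form has invariant factors (1,1,1).

∂_2: C_2 → C_1 maps a triangle to the signed sum of its edges. For instance
  ∂abd = bd − ad + ab,
  ∂abc = bc − ac + ab.
The 6×4 boundary matrix has rank 3 and Smith normal form diag(1,1,1).

Reading off H_k = ker ∂_k / im ∂_{k+1}:

  H_1: rank ker ∂_1 − rank ∂_2 = (6 − 3) − 3 = 0, and the invariant factors of ∂_2 are all 1, so H_1 = 0.

(K is a triangulation of the 2-sphere S^2.)

H_1 = 0.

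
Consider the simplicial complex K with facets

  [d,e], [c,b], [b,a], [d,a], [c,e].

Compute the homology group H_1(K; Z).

H_1 ≅ Z.

Take the total order a < b < c < d < e on the vertex set. Then K (dimension 1) consists of the simplices:

  0-simplices (5): a, b, c, d, e
  1-simplices (5): ab, ad, bc, ce, de

so the chain groups are C_0 ≅ Z^5, C_1 ≅ Z^5.

Boundary ∂_1: C_1 → C_0 maps an edge to its endpoints' difference, ∂[p,q] = q − p.
As a 5×5 matrix over Z this has rank 4, with invariant factors (1,1,1,1).

Reading off H_k = ker ∂_k / im ∂_{k+1}:

  H_1: rank ker ∂_1 − rank ∂_2 = (5 − 4) − 0 = 1, and there is no ∂_2, so H_1 = Z.

(K is a triangulation of the circle S^1.)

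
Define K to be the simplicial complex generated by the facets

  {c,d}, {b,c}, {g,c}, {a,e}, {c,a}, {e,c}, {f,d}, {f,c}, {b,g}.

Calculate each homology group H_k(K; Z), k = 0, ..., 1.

H_0 ≅ Z,  H_1 ≅ Z^3.

Order the vertices as a < b < c < d < e < f < g. Listing each simplex with vertices in this order, K has dimension 1 with simplices:

  0-simplices (7): a, b, c, d, e, f, g
  1-simplices (9): ac, ae, bc, bg, cd, ce, cf, cg, df

Hence C_0 ≅ Z^7, C_1 ≅ Z^9.

Boundary ∂_1: C_1 → C_0 sends each edge [p,q] (with p < q) to q − p. For instance
  ∂ae = e − a.
This gives a 7×9 integer matrix of rank 6; reducing to Smith normal form yields diagonal entries (1,1,1,1,1,1).

From H_k ≅ ker(∂_k) / im(∂_{k+1}) we obtain:

  H_0: rank C_0 − rank ∂_1 = 7 − 6 = 1, and the invariant factors of ∂_1 are all 1, so H_0 = Z.
  H_1: rank ker ∂_1 − rank ∂_2 = (9 − 6) − 0 = 3, and there is no ∂_2, so H_1 = Z^3.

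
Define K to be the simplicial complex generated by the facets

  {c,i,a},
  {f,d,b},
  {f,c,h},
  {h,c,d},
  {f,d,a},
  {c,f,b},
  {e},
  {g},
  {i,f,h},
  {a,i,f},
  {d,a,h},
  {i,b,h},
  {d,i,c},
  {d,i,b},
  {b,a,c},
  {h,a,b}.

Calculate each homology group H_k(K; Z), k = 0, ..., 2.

H_0 = Z^3,  H_1 = Z^2,  H_2 = Z.

Take the total order a < b < c < d < e < f < g < h < i on the vertex set. Then K (dimension 2) consists of the simplices:

  0-simplices (9): a, b, c, d, e, f, g, h, i
  1-simplices (21): ab, ac, ad, af, ah, ai, bc, bd, bf, bh, bi, cd, cf, ch, ci, df, dh, di, fh, fi, hi
  2-simplices (14): abc, abh, aci, adf, adh, afi, bcf, bdf, bdi, bhi, cdh, cdi, cfh, fhi

Hence C_0 ≅ Z^9, C_1 ≅ Z^21, C_2 ≅ Z^14.

∂_1: C_1 → C_0 is given by ∂[p,q] = [q] − [p].
This gives a 9×21 integer matrix of rank 6; reducing to Smith normal form yields diagonal entries (1,1,1,1,1,1).

The boundary map ∂_2: C_2 → C_1 maps a triangle to the signed sum of its edges. For instance
  ∂abc = bc − ac + ab,
  ∂aci = ci − ai + ac.
As a 21×14 matrix over Z this has rank 13, with invariant factors (1,1,1,1,1,1,1,1,1,1,1,1,1).

Reading off H_k = ker ∂_k / im ∂_{k+1}:

  H_0: rank C_0 − rank ∂_1 = 9 − 6 = 3, and the invariant factors of ∂_1 are all 1, so H_0 = Z^3.
  H_1: rank ker ∂_1 − rank ∂_2 = (21 − 6) − 13 = 2, and the invariant factors of ∂_2 are all 1, so H_1 = Z^2.
  H_2: rank ker ∂_2 − rank ∂_3 = (14 − 13) − 0 = 1, and there is no ∂_3, so H_2 = Z.

As a check, the Euler characteristic is 9 − 21 + 14 = 2, which agrees with 3 − 2 + 1 = 2.
(K is a triangulation of the disjoint union of a set of 2 points and the torus T^2.)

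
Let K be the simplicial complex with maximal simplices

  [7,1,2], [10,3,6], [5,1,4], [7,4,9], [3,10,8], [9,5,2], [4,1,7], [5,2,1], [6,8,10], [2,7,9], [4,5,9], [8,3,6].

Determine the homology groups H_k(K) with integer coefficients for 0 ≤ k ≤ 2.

H_0 ≅ Z^2,  H_1 = 0,  H_2 ≅ Z^2.

K has 10 vertices, 18 edges, 12 triangles.
rank ∂_0 = 0, rank ∂_1 = 8 ⇒ b_0 = 10 − 0 − 8 = 2; all invariant factors of ∂_1 are 1 so no torsion. So H_0 ≅ Z^2.
rank ∂_1 = 8, rank ∂_2 = 10 ⇒ b_1 = 18 − 8 − 10 = 0; all invariant factors of ∂_2 are 1 so no torsion. So H_1 ≅ 0.
rank ∂_2 = 10, rank ∂_3 = 0 ⇒ b_2 = 12 − 10 − 0 = 2. So H_2 ≅ Z^2.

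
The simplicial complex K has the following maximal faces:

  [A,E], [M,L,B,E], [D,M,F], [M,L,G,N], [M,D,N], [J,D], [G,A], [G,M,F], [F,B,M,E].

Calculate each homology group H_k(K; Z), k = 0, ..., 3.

H_0 ≅ Z,  H_1 ≅ Z,  H_2 = 0,  H_3 = 0.

Fix the vertex order A < B < D < E < F < G < J < L < M < N and write every simplex with vertices in increasing order. Then dim K = 3 and the simplices of K are:

  0-simplices (10): A, B, D, E, F, G, J, L, M, N
  1-simplices (21): AE, AG, BE, BF, BL, BM, DF, DJ, DM, DN, EF, EL, EM, FG, FM, GL, GM, GN, LM, LN, MN
  2-simplices (14): BEF, BEL, BEM, BFM, BLM, DFM, DMN, EFM, ELM, FGM, GLM, GLN, GMN, LMN
  3-simplices (3): BEFM, BELM, GLMN

giving chain groups C_0 ≅ Z^10, C_1 ≅ Z^21, C_2 ≅ Z^14, C_3 ≅ Z^3.

Boundary ∂_1: C_1 → C_0 maps an edge to its endpoints' difference, ∂[p,q] = q − p. For instance
  ∂EF = F − E.
This gives a 10×21 integer matrix of rank 9; reducing to Smith normal form yields diagonal entries (1,1,1,1,1,1,1,1,1).

Boundary ∂_2: C_2 → C_1 acts by ∂[p,q,r] = [q,r] − [p,r] + [p,q]. For instance
  ∂BLM = LM − BM + BL,
  ∂BEF = EF − BF + BE.
The resulting 21×14 matrix has rank 11, and its Smith normal form has invariant factors (1,1,1,1,1,1,1,1,1,1,1).

∂_3: C_3 → C_2 sends each 3-simplex σ to the alternating sum Σ_i (−1)^i (σ with its i-th vertex removed). For instance
  ∂GLMN = LMN − GMN + GLN − GLM,
  ∂BEFM = EFM − BFM + BEM − BEF.
The resulting 14×3 matrix has rank 3, and its Smith normal form has invariant factors (1,1,1).

From H_k ≅ ker(∂_k) / im(∂_{k+1}) we obtain:

  H_0: rank C_0 − rank ∂_1 = 10 − 9 = 1, and the invariant factors of ∂_1 are all 1, so H_0 ≅ Z.
  H_1: rank ker ∂_1 − rank ∂_2 = (21 − 9) − 11 = 1, and the invariant factors of ∂_2 are all 1, so H_1 ≅ Z.
  H_2: rank ker ∂_2 − rank ∂_3 = (14 − 11) − 3 = 0, and the invariant factors of ∂_3 are all 1, so H_2 ≅ 0.
  H_3: rank ker ∂_3 − rank ∂_4 = (3 − 3) − 0 = 0, and there is no ∂_4, so H_3 ≅ 0.

As a check, the Euler characteristic is 10 − 21 + 14 − 3 = 0, which agrees with 1 − 1 + 0 − 0 = 0.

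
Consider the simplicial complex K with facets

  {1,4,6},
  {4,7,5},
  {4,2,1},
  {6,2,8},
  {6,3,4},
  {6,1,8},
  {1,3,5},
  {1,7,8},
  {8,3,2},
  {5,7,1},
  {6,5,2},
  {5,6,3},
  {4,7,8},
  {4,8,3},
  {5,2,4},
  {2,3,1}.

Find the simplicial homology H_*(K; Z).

Fix the vertex order 1 < 2 < 3 < 4 < 5 < 6 < 7 < 8 and write every simplex with vertices in increasing order. Then dim K = 2 and the simplices of K are:

  0-simplices (8): [1], [2], [3], [4], [5], [6], [7], [8]
  1-simplices (24): (24 of them)
  2-simplices (16): [1,2,3], [1,2,4], [1,3,5], [1,4,6], [1,5,7], [1,6,8], [1,7,8], [2,3,8], [2,4,5], [2,5,6], [2,6,8], [3,4,6], [3,4,8], [3,5,6], [4,5,7], [4,7,8]

Hence C_0 ≅ Z^8, C_1 ≅ Z^24, C_2 ≅ Z^16.

∂_1: C_1 → C_0 sends each edge [p,q] (with p < q) to q − p. For instance
  ∂[6,8] = [8] − [6].
The resulting 8×24 matrix has rank 7, and its Smith normal form has invariant factors (1,1,1,1,1,1,1).

∂_2: C_2 → C_1 acts by ∂[p,q,r] = [q,r] − [p,r] + [p,q]. For instance
  ∂[1,2,3] = [2,3] − [1,3] + [1,2],
  ∂[3,4,8] = [4,8] − [3,8] + [3,4].
The resulting 24×16 matrix has rank 15, and its Smith normal form has invariant factors (1,1,1,1,1,1,1,1,1,1,1,1,1,1,1).

From H_k ≅ ker(∂_k) / im(∂_{k+1}) we obtain:

  H_0: rank C_0 − rank ∂_1 = 8 − 7 = 1, and the invariant factors of ∂_1 are all 1, so H_0 = Z.
  H_1: rank ker ∂_1 − rank ∂_2 = (24 − 7) − 15 = 2, and the invariant factors of ∂_2 are all 1, so H_1 = Z^2.
  H_2: rank ker ∂_2 − rank ∂_3 = (16 − 15) − 0 = 1, and there is no ∂_3, so H_2 = Z.

H_0 ≅ Z,  H_1 ≅ Z^2,  H_2 ≅ Z.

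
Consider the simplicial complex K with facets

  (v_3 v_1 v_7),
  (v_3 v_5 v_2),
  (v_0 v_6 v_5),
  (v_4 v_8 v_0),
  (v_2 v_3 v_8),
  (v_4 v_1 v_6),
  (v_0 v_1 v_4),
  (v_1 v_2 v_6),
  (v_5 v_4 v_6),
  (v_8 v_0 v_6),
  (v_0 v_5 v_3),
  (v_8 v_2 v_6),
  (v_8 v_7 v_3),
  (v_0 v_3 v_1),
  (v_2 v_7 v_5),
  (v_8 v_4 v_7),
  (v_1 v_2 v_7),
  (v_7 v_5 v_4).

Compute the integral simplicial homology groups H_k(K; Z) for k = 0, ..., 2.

H_0 = Z,  H_1 = Z ⊕ Z_2,  H_2 = 0.

Take the total order v_0 < v_1 < v_2 < v_3 < v_4 < v_5 < v_6 < v_7 < v_8 on the vertex set. Then K (dimension 2) consists of the simplices:

  0-simplices (9): [v_0], [v_1], [v_2], [v_3], [v_4], [v_5], [v_6], [v_7], [v_8]
  1-simplices (27): (27 of them)
  2-simplices (18): (18 of them)

giving chain groups C_0 ≅ Z^9, C_1 ≅ Z^27, C_2 ≅ Z^18.

∂_1: C_1 → C_0 is given by ∂[p,q] = [q] − [p]. For instance
  ∂[v_2,v_8] = [v_8] − [v_2].
As a 9×27 matrix over Z this has rank 8, with invariant factors (1,1,1,1,1,1,1,1).

Boundary ∂_2: C_2 → C_1 sends each 2-simplex [p,q,r] to [q,r] − [p,r] + [p,q]. For instance
  ∂[v_0,v_1,v_4] = [v_1,v_4] − [v_0,v_4] + [v_0,v_1],
  ∂[v_1,v_2,v_7] = [v_2,v_7] − [v_1,v_7] + [v_1,v_2].
The 27×18 boundary matrix has rank 18 and Smith normal form diag(1,1,1,1,1,1,1,1,1,1,1,1,1,1,1,1,1,2).

Computing H_k = (kernel of ∂_k) / (image of ∂_{k+1}):

  H_0: rank C_0 − rank ∂_1 = 9 − 8 = 1, and the invariant factors of ∂_1 are all 1, so H_0 = Z.
  H_1: rank ker ∂_1 − rank ∂_2 = (27 − 8) − 18 = 1, and ∂_2 has invariant factor 2 > 1, so H_1 = Z ⊕ Z_2.
  H_2: rank ker ∂_2 − rank ∂_3 = (18 − 18) − 0 = 0, and there is no ∂_3, so H_2 = 0.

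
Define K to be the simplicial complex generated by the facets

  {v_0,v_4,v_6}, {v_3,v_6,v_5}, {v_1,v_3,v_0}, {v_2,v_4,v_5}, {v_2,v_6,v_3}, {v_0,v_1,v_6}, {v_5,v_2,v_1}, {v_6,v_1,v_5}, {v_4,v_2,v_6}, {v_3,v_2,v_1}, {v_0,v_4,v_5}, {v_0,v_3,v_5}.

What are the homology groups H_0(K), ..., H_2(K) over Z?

We work with the vertex ordering v_0 < v_1 < v_2 < v_3 < v_4 < v_5 < v_6. The simplices of K, each written with vertices in increasing order, are:

  0-simplices (7): [v_0], [v_1], [v_2], [v_3], [v_4], [v_5], [v_6]
  1-simplices (18): (18 of them)
  2-simplices (12): (12 of them)

so the chain groups are C_0 ≅ Z^7, C_1 ≅ Z^18, C_2 ≅ Z^12.

∂_1: C_1 → C_0 maps an edge to its endpoints' difference, ∂[p,q] = q − p. For instance
  ∂[v_4,v_6] = [v_6] − [v_4].
As a 7×18 matrix over Z this has rank 6, with invariant factors (1,1,1,1,1,1).

The boundary map ∂_2: C_2 → C_1 sends each 2-simplex [p,q,r] to [q,r] − [p,r] + [p,q]. For instance
  ∂[v_3,v_5,v_6] = [v_5,v_6] − [v_3,v_6] + [v_3,v_5],
  ∂[v_0,v_1,v_6] = [v_1,v_6] − [v_0,v_6] + [v_0,v_1].
This gives a 18×12 integer matrix of rank 12; reducing to Smith normal form yields diagonal entries (1,1,1,1,1,1,1,1,1,1,1,2).

Now H_k = ker ∂_k / im ∂_{k+1}, so:

  H_0: rank C_0 − rank ∂_1 = 7 − 6 = 1, and the invariant factors of ∂_1 are all 1, so H_0 = Z.
  H_1: rank ker ∂_1 − rank ∂_2 = (18 − 6) − 12 = 0, and ∂_2 has invariant factor 2 > 1, so H_1 = Z/2.
  H_2: rank ker ∂_2 − rank ∂_3 = (12 − 12) − 0 = 0, and there is no ∂_3, so H_2 = 0.

H_0 = Z,  H_1 = Z/2,  H_2 = 0.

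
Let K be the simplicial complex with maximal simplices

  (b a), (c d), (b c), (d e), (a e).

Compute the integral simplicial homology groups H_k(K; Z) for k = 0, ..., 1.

We work with the vertex ordering a < b < c < d < e. The simplices of K, each written with vertices in increasing order, are:

  0-simplices (5): a, b, c, d, e
  1-simplices (5): ab, ae, bc, cd, de

so the chain groups are C_0 ≅ Z^5, C_1 ≅ Z^5.

Boundary ∂_1: C_1 → C_0 is given by ∂[p,q] = [q] − [p]. For instance
  ∂bc = c − b.
This gives a 5×5 integer matrix of rank 4; reducing to Smith normal form yields diagonal entries (1,1,1,1).

Computing H_k = (kernel of ∂_k) / (image of ∂_{k+1}):

  H_0: rank C_0 − rank ∂_1 = 5 − 4 = 1, and the invariant factors of ∂_1 are all 1, so H_0 ≅ Z.
  H_1: rank ker ∂_1 − rank ∂_2 = (5 − 4) − 0 = 1, and there is no ∂_2, so H_1 ≅ Z.

As a check, the Euler characteristic is 5 − 5 = 0, which agrees with 1 − 1 = 0.
(K is a triangulation of the circle S^1.)

H_0 = Z,  H_1 = Z.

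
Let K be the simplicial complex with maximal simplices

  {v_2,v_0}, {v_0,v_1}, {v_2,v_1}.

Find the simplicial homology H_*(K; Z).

H_0 = Z,  H_1 = Z.

Fix the vertex order v_0 < v_1 < v_2 and write every simplex with vertices in increasing order. Then dim K = 1 and the simplices of K are:

  0-simplices (3): [v_0], [v_1], [v_2]
  1-simplices (3): [v_0,v_1], [v_0,v_2], [v_1,v_2]

giving chain groups C_0 ≅ Z^3, C_1 ≅ Z^3.

The boundary map ∂_1: C_1 → C_0 is given by ∂[p,q] = [q] − [p].
The resulting 3×3 matrix has rank 2, and its Smith normal form has invariant factors (1,1).

Reading off H_k = ker ∂_k / im ∂_{k+1}:

  H_0: rank C_0 − rank ∂_1 = 3 − 2 = 1, and the invariant factors of ∂_1 are all 1, so H_0 ≅ Z.
  H_1: rank ker ∂_1 − rank ∂_2 = (3 − 2) − 0 = 1, and there is no ∂_2, so H_1 ≅ Z.

(K is a triangulation of the circle S^1.)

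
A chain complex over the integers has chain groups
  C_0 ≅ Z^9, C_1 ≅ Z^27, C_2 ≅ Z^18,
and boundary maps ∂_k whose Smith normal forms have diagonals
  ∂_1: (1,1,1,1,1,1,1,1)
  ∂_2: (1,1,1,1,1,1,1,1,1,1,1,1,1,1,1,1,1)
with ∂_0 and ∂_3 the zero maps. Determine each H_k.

H_0: b_0 = 9 − 0 − 8 = 1; torsion from ∂_1 factors > 1: none. So H_0 ≅ Z.
H_1: b_1 = 27 − 8 − 17 = 2; torsion from ∂_2 factors > 1: none. So H_1 ≅ Z^2.
H_2: b_2 = 18 − 17 − 0 = 1; torsion from ∂_3 factors > 1: none. So H_2 ≅ Z.

H_0 ≅ Z,  H_1 ≅ Z^2,  H_2 ≅ Z.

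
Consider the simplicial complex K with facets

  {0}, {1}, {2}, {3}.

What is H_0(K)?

Take the total order 0 < 1 < 2 < 3 on the vertex set. Then K (dimension 0) consists of the simplices:

  0-simplices (4): [0], [1], [2], [3]

so the chain groups are C_0 ≅ Z^4.

Now H_k = ker ∂_k / im ∂_{k+1}, so:

  H_0: rank C_0 − rank ∂_1 = 4 − 0 = 4, and there is no ∂_1, so H_0 = Z^4.

(K is a triangulation of a set of 4 points.)

H_0 = Z^4.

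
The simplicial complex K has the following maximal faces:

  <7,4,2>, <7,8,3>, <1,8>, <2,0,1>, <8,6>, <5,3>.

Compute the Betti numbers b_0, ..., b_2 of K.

b_0 = 1, b_1 = 1, b_2 = 0.

Order the vertices as 0 < 1 < 2 < 3 < 4 < 5 < 6 < 7 < 8. Listing each simplex with vertices in this order, K has dimension 2 with simplices:

  0-simplices (9): [0], [1], [2], [3], [4], [5], [6], [7], [8]
  1-simplices (12): [0,1], [0,2], [1,2], [1,8], [2,4], [2,7], [3,5], [3,7], [3,8], [4,7], [6,8], [7,8]
  2-simplices (3): [0,1,2], [2,4,7], [3,7,8]

Hence C_0 ≅ Z^9, C_1 ≅ Z^12, C_2 ≅ Z^3.

∂_1: C_1 → C_0 sends each edge [p,q] (with p < q) to q − p.
As a 9×12 matrix over Z this has rank 8, with invariant factors (1,1,1,1,1,1,1,1).

Boundary ∂_2: C_2 → C_1 acts by ∂[p,q,r] = [q,r] − [p,r] + [p,q]. For instance
  ∂[2,4,7] = [4,7] − [2,7] + [2,4],
  ∂[0,1,2] = [1,2] − [0,2] + [0,1].
This gives a 12×3 integer matrix of rank 3; reducing to Smith normal form yields diagonal entries (1,1,1).

Computing H_k = (kernel of ∂_k) / (image of ∂_{k+1}):

  H_0: rank C_0 − rank ∂_1 = 9 − 8 = 1, and the invariant factors of ∂_1 are all 1, so H_0 = Z.
  H_1: rank ker ∂_1 − rank ∂_2 = (12 − 8) − 3 = 1, and the invariant factors of ∂_2 are all 1, so H_1 = Z.
  H_2: rank ker ∂_2 − rank ∂_3 = (3 − 3) − 0 = 0, and there is no ∂_3, so H_2 = 0.

As a check, the Euler characteristic is 9 − 12 + 3 = 0, which agrees with 1 − 1 + 0 = 0.

Hence the Betti numbers are b_0 = 1, b_1 = 1, b_2 = 0.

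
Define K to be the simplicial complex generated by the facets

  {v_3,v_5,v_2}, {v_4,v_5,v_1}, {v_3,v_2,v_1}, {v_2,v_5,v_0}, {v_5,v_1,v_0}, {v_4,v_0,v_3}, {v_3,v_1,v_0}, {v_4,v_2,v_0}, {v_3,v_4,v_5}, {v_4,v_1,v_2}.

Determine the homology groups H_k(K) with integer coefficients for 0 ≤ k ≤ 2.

Order the vertices as v_0 < v_1 < v_2 < v_3 < v_4 < v_5. Listing each simplex with vertices in this order, K has dimension 2 with simplices:

  0-simplices (6): [v_0], [v_1], [v_2], [v_3], [v_4], [v_5]
  1-simplices (15): (15 of them)
  2-simplices (10): [v_0,v_1,v_3], [v_0,v_1,v_5], [v_0,v_2,v_4], [v_0,v_2,v_5], [v_0,v_3,v_4], [v_1,v_2,v_3], [v_1,v_2,v_4], [v_1,v_4,v_5], [v_2,v_3,v_5], [v_3,v_4,v_5]

so the chain groups are C_0 ≅ Z^6, C_1 ≅ Z^15, C_2 ≅ Z^10.

∂_1: C_1 → C_0 maps an edge to its endpoints' difference, ∂[p,q] = q − p.
This gives a 6×15 integer matrix of rank 5; reducing to Smith normal form yields diagonal entries (1,1,1,1,1).

∂_2: C_2 → C_1 acts by ∂[p,q,r] = [q,r] − [p,r] + [p,q]. For instance
  ∂[v_1,v_2,v_4] = [v_2,v_4] − [v_1,v_4] + [v_1,v_2],
  ∂[v_1,v_2,v_3] = [v_2,v_3] − [v_1,v_3] + [v_1,v_2].
This gives a 15×10 integer matrix of rank 10; reducing to Smith normal form yields diagonal entries (1,1,1,1,1,1,1,1,1,2).

Now H_k = ker ∂_k / im ∂_{k+1}, so:

  H_0: rank C_0 − rank ∂_1 = 6 − 5 = 1, and the invariant factors of ∂_1 are all 1, so H_0 ≅ Z.
  H_1: rank ker ∂_1 − rank ∂_2 = (15 − 5) − 10 = 0, and ∂_2 has invariant factor 2 > 1, so H_1 ≅ Z_2.
  H_2: rank ker ∂_2 − rank ∂_3 = (10 − 10) − 0 = 0, and there is no ∂_3, so H_2 ≅ 0.

H_0 = Z,  H_1 = Z_2,  H_2 = 0.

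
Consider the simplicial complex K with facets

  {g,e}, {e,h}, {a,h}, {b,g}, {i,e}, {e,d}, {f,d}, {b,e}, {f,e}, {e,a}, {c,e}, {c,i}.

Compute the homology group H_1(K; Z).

Fix the vertex order a < b < c < d < e < f < g < h < i and write every simplex with vertices in increasing order. Then dim K = 1 and the simplices of K are:

  0-simplices (9): a, b, c, d, e, f, g, h, i
  1-simplices (12): ae, ah, be, bg, ce, ci, de, df, ef, eg, eh, ei

Hence C_0 ≅ Z^9, C_1 ≅ Z^12.

∂_1: C_1 → C_0 is given by ∂[p,q] = [q] − [p]. For instance
  ∂ce = e − c.
The 9×12 boundary matrix has rank 8 and Smith normal form diag(1,1,1,1,1,1,1,1).

Computing H_k = (kernel of ∂_k) / (image of ∂_{k+1}):

  H_1: rank ker ∂_1 − rank ∂_2 = (12 − 8) − 0 = 4, and there is no ∂_2, so H_1 = Z^4.

(K is a triangulation of a wedge of 4 circles.)

H_1 ≅ Z^4.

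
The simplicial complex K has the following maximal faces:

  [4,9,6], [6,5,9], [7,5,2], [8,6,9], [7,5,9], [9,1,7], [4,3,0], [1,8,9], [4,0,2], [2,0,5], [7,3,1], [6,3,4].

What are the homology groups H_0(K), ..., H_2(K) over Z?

H_0 = Z,  H_1 = Z^2,  H_2 = 0.

We work with the vertex ordering 0 < 1 < 2 < 3 < 4 < 5 < 6 < 7 < 8 < 9. The simplices of K, each written with vertices in increasing order, are:

  0-simplices (10): [0], [1], [2], [3], [4], [5], [6], [7], [8], [9]
  1-simplices (23): [0,2], [0,3], [0,4], [0,5], [1,3], [1,7], [1,8], [1,9], [2,4], [2,5], [2,7], [3,4], [3,6], [3,7], [4,6], [4,9], [5,6], [5,7], [5,9], [6,8], [6,9], [7,9], [8,9]
  2-simplices (12): [0,2,4], [0,2,5], [0,3,4], [1,3,7], [1,7,9], [1,8,9], [2,5,7], [3,4,6], [4,6,9], [5,6,9], [5,7,9], [6,8,9]

Hence C_0 ≅ Z^10, C_1 ≅ Z^23, C_2 ≅ Z^12.

∂_1: C_1 → C_0 maps an edge to its endpoints' difference, ∂[p,q] = q − p. For instance
  ∂[1,3] = [3] − [1].
The 10×23 boundary matrix has rank 9 and Smith normal form diag(1,1,1,1,1,1,1,1,1).

Boundary ∂_2: C_2 → C_1 acts by ∂[p,q,r] = [q,r] − [p,r] + [p,q]. For instance
  ∂[1,3,7] = [3,7] − [1,7] + [1,3],
  ∂[0,2,4] = [2,4] − [0,4] + [0,2].
The 23×12 boundary matrix has rank 12 and Smith normal form diag(1,1,1,1,1,1,1,1,1,1,1,1).

From H_k ≅ ker(∂_k) / im(∂_{k+1}) we obtain:

  H_0: rank C_0 − rank ∂_1 = 10 − 9 = 1, and the invariant factors of ∂_1 are all 1, so H_0 ≅ Z.
  H_1: rank ker ∂_1 − rank ∂_2 = (23 − 9) − 12 = 2, and the invariant factors of ∂_2 are all 1, so H_1 ≅ Z^2.
  H_2: rank ker ∂_2 − rank ∂_3 = (12 − 12) − 0 = 0, and there is no ∂_3, so H_2 ≅ 0.

As a check, the Euler characteristic is 10 − 23 + 12 = -1, which agrees with 1 − 2 + 0 = -1.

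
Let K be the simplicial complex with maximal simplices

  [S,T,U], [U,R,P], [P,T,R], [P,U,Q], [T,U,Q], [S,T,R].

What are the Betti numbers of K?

b_0 = 1, b_1 = 1, b_2 = 0.

Take the total order P < Q < R < S < T < U on the vertex set. Then K (dimension 2) consists of the simplices:

  0-simplices (6): P, Q, R, S, T, U
  1-simplices (12): PQ, PR, PT, PU, QT, QU, RS, RT, RU, ST, SU, TU
  2-simplices (6): PQU, PRT, PRU, QTU, RST, STU

so the chain groups are C_0 ≅ Z^6, C_1 ≅ Z^12, C_2 ≅ Z^6.

∂_1: C_1 → C_0 sends each edge [p,q] (with p < q) to q − p. For instance
  ∂PQ = Q − P.
As a 6×12 matrix over Z this has rank 5, with invariant factors (1,1,1,1,1).

Boundary ∂_2: C_2 → C_1 acts by ∂[p,q,r] = [q,r] − [p,r] + [p,q]. For instance
  ∂RST = ST − RT + RS,
  ∂QTU = TU − QU + QT.
The resulting 12×6 matrix has rank 6, and its Smith normal form has invariant factors (1,1,1,1,1,1).

Now H_k = ker ∂_k / im ∂_{k+1}, so:

  H_0: rank C_0 − rank ∂_1 = 6 − 5 = 1, and the invariant factors of ∂_1 are all 1, so H_0 ≅ Z.
  H_1: rank ker ∂_1 − rank ∂_2 = (12 − 5) − 6 = 1, and the invariant factors of ∂_2 are all 1, so H_1 ≅ Z.
  H_2: rank ker ∂_2 − rank ∂_3 = (6 − 6) − 0 = 0, and there is no ∂_3, so H_2 ≅ 0.

Hence the Betti numbers are b_0 = 1, b_1 = 1, b_2 = 0.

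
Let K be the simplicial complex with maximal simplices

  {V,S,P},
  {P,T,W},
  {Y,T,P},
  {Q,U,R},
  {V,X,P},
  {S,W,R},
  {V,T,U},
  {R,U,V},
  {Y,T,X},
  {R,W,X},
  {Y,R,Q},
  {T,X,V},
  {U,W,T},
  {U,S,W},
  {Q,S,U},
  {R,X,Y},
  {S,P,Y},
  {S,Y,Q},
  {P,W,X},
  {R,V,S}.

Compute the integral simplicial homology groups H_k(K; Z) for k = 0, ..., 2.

Take the total order P < Q < R < S < T < U < V < W < X < Y on the vertex set. Then K (dimension 2) consists of the simplices:

  0-simplices (10): P, Q, R, S, T, U, V, W, X, Y
  1-simplices (30): PS, PT, PV, PW, PX, PY, QR, QS, QU, QY, RS, RU, RV, RW, RX, RY, SU, SV, SW, SY, TU, TV, TW, TX, TY, UV, UW, VX, WX, XY
  2-simplices (20): PSV, PSY, PTW, PTY, PVX, PWX, QRU, QRY, QSU, QSY, RSV, RSW, RUV, RWX, RXY, SUW, TUV, TUW, TVX, TXY

so the chain groups are C_0 ≅ Z^10, C_1 ≅ Z^30, C_2 ≅ Z^20.

Boundary ∂_1: C_1 → C_0 is given by ∂[p,q] = [q] − [p].
This gives a 10×30 integer matrix of rank 9; reducing to Smith normal form yields diagonal entries (1,1,1,1,1,1,1,1,1).

Boundary ∂_2: C_2 → C_1 sends each 2-simplex [p,q,r] to [q,r] − [p,r] + [p,q]. For instance
  ∂QRY = RY − QY + QR,
  ∂SUW = UW − SW + SU.
This gives a 30×20 integer matrix of rank 20; reducing to Smith normal form yields diagonal entries (1,1,1,1,1,1,1,1,1,1,1,1,1,1,1,1,1,1,1,2).

Computing H_k = (kernel of ∂_k) / (image of ∂_{k+1}):

  H_0: rank C_0 − rank ∂_1 = 10 − 9 = 1, and the invariant factors of ∂_1 are all 1, so H_0 = Z.
  H_1: rank ker ∂_1 − rank ∂_2 = (30 − 9) − 20 = 1, and ∂_2 has invariant factor 2 > 1, so H_1 = Z ⊕ Z/2Z.
  H_2: rank ker ∂_2 − rank ∂_3 = (20 − 20) − 0 = 0, and there is no ∂_3, so H_2 = 0.

H_0 = Z,  H_1 = Z ⊕ Z/2Z,  H_2 = 0.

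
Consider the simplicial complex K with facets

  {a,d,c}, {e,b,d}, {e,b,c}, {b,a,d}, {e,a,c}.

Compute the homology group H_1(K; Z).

Take the total order a < b < c < d < e on the vertex set. Then K (dimension 2) consists of the simplices:

  0-simplices (5): a, b, c, d, e
  1-simplices (10): ab, ac, ad, ae, bc, bd, be, cd, ce, de
  2-simplices (5): abd, acd, ace, bce, bde

giving chain groups C_0 ≅ Z^5, C_1 ≅ Z^10, C_2 ≅ Z^5.

Boundary ∂_1: C_1 → C_0 sends each edge [p,q] (with p < q) to q − p.
As a 5×10 matrix over Z this has rank 4, with invariant factors (1,1,1,1).

Boundary ∂_2: C_2 → C_1 sends each 2-simplex [p,q,r] to [q,r] − [p,r] + [p,q]. For instance
  ∂bce = ce − be + bc,
  ∂bde = de − be + bd.
The 10×5 boundary matrix has rank 5 and Smith normal form diag(1,1,1,1,1).

Computing H_k = (kernel of ∂_k) / (image of ∂_{k+1}):

  H_1: rank ker ∂_1 − rank ∂_2 = (10 − 4) − 5 = 1, and the invariant factors of ∂_2 are all 1, so H_1 = Z.

H_1 ≅ Z.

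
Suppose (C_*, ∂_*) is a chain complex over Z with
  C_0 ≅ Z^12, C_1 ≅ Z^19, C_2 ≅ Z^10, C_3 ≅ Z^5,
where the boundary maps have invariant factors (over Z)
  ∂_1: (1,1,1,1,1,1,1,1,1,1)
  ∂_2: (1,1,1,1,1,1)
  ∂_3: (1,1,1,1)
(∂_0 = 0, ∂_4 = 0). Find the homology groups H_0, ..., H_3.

H_0 = Z^2,  H_1 = Z^3,  H_2 = 0,  H_3 = Z.

H_0: b_0 = 12 − 0 − 10 = 2; torsion from ∂_1 factors > 1: none. So H_0 = Z^2.
H_1: b_1 = 19 − 10 − 6 = 3; torsion from ∂_2 factors > 1: none. So H_1 = Z^3.
H_2: b_2 = 10 − 6 − 4 = 0; torsion from ∂_3 factors > 1: none. So H_2 = 0.
H_3: b_3 = 5 − 4 − 0 = 1; torsion from ∂_4 factors > 1: none. So H_3 = Z.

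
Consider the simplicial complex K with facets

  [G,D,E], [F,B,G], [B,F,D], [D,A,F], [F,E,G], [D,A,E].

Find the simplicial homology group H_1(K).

H_1 ≅ Z.

Fix the vertex order A < B < D < E < F < G and write every simplex with vertices in increasing order. Then dim K = 2 and the simplices of K are:

  0-simplices (6): A, B, D, E, F, G
  1-simplices (12): AD, AE, AF, BD, BF, BG, DE, DF, DG, EF, EG, FG
  2-simplices (6): ADE, ADF, BDF, BFG, DEG, EFG

Hence C_0 ≅ Z^6, C_1 ≅ Z^12, C_2 ≅ Z^6.

∂_1: C_1 → C_0 sends each edge [p,q] (with p < q) to q − p.
The resulting 6×12 matrix has rank 5, and its Smith normal form has invariant factors (1,1,1,1,1).

Boundary ∂_2: C_2 → C_1 sends each 2-simplex [p,q,r] to [q,r] − [p,r] + [p,q]. For instance
  ∂ADF = DF − AF + AD,
  ∂BDF = DF − BF + BD.
The 12×6 boundary matrix has rank 6 and Smith normal form diag(1,1,1,1,1,1).

From H_k ≅ ker(∂_k) / im(∂_{k+1}) we obtain:

  H_1: rank ker ∂_1 − rank ∂_2 = (12 − 5) − 6 = 1, and the invariant factors of ∂_2 are all 1, so H_1 = Z.

(K is a triangulation of the cylinder S^1 x I.)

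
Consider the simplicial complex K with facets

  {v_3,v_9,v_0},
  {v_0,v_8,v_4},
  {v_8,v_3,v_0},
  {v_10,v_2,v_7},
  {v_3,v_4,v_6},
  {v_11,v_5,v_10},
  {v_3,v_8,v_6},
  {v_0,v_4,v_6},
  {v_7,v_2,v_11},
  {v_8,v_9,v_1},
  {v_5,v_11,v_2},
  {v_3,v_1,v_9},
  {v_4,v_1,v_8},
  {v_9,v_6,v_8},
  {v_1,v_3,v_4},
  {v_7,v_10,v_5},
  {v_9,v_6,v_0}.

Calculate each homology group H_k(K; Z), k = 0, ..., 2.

H_0 = Z^2,  H_1 = Z ⊕ Z/2,  H_2 = 0.

Fix the vertex order v_0 < v_1 < v_2 < v_3 < v_4 < v_5 < v_6 < v_7 < v_8 < v_9 < v_10 < v_11 and write every simplex with vertices in increasing order. Then dim K = 2 and the simplices of K are:

  0-simplices (12): [v_0], [v_1], [v_2], [v_3], [v_4], [v_5], [v_6], [v_7], [v_8], [v_9], [v_10], [v_11]
  1-simplices (28): (28 of them)
  2-simplices (17): (17 of them)

so the chain groups are C_0 ≅ Z^12, C_1 ≅ Z^28, C_2 ≅ Z^17.

∂_1: C_1 → C_0 sends each edge [p,q] (with p < q) to q − p.
The resulting 12×28 matrix has rank 10, and its Smith normal form has invariant factors (1,1,1,1,1,1,1,1,1,1).

The boundary map ∂_2: C_2 → C_1 acts by ∂[p,q,r] = [q,r] − [p,r] + [p,q]. For instance
  ∂[v_1,v_4,v_8] = [v_4,v_8] − [v_1,v_8] + [v_1,v_4],
  ∂[v_5,v_10,v_11] = [v_10,v_11] − [v_5,v_11] + [v_5,v_10].
The resulting 28×17 matrix has rank 17, and its Smith normal form has invariant factors (1,1,1,1,1,1,1,1,1,1,1,1,1,1,1,1,2).

Now H_k = ker ∂_k / im ∂_{k+1}, so:

  H_0: rank C_0 − rank ∂_1 = 12 − 10 = 2, and the invariant factors of ∂_1 are all 1, so H_0 ≅ Z^2.
  H_1: rank ker ∂_1 − rank ∂_2 = (28 − 10) − 17 = 1, and ∂_2 has invariant factor 2 > 1, so H_1 ≅ Z ⊕ Z/2.
  H_2: rank ker ∂_2 − rank ∂_3 = (17 − 17) − 0 = 0, and there is no ∂_3, so H_2 ≅ 0.

As a check, the Euler characteristic is 12 − 28 + 17 = 1, which agrees with 2 − 1 + 0 = 1.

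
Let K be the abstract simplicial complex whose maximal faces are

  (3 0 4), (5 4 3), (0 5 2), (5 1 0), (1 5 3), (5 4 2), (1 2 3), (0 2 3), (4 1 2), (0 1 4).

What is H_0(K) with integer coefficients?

H_0 ≅ Z.

We work with the vertex ordering 0 < 1 < 2 < 3 < 4 < 5. The simplices of K, each written with vertices in increasing order, are:

  0-simplices (6): [0], [1], [2], [3], [4], [5]
  1-simplices (15): [0,1], [0,2], [0,3], [0,4], [0,5], [1,2], [1,3], [1,4], [1,5], [2,3], [2,4], [2,5], [3,4], [3,5], [4,5]
  2-simplices (10): [0,1,4], [0,1,5], [0,2,3], [0,2,5], [0,3,4], [1,2,3], [1,2,4], [1,3,5], [2,4,5], [3,4,5]

Hence C_0 ≅ Z^6, C_1 ≅ Z^15, C_2 ≅ Z^10.

∂_1: C_1 → C_0 is given by ∂[p,q] = [q] − [p].
The 6×15 boundary matrix has rank 5 and Smith normal form diag(1,1,1,1,1).

Boundary ∂_2: C_2 → C_1 maps a triangle to the signed sum of its edges. For instance
  ∂[0,2,5] = [2,5] − [0,5] + [0,2],
  ∂[2,4,5] = [4,5] − [2,5] + [2,4].
This gives a 15×10 integer matrix of rank 10; reducing to Smith normal form yields diagonal entries (1,1,1,1,1,1,1,1,1,2).

From H_k ≅ ker(∂_k) / im(∂_{k+1}) we obtain:

  H_0: rank C_0 − rank ∂_1 = 6 − 5 = 1, and the invariant factors of ∂_1 are all 1, so H_0 = Z.

(K is a triangulation of the real projective plane RP^2.)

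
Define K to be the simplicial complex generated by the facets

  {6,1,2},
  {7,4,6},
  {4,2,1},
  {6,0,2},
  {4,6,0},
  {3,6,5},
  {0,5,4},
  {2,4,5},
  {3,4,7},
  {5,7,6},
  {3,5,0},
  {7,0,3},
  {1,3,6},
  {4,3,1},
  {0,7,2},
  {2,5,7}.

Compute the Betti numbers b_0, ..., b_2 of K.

Take the total order 0 < 1 < 2 < 3 < 4 < 5 < 6 < 7 on the vertex set. Then K (dimension 2) consists of the simplices:

  0-simplices (8): [0], [1], [2], [3], [4], [5], [6], [7]
  1-simplices (24): (24 of them)
  2-simplices (16): [0,2,6], [0,2,7], [0,3,5], [0,3,7], [0,4,5], [0,4,6], [1,2,4], [1,2,6], [1,3,4], [1,3,6], [2,4,5], [2,5,7], [3,4,7], [3,5,6], [4,6,7], [5,6,7]

Hence C_0 ≅ Z^8, C_1 ≅ Z^24, C_2 ≅ Z^16.

∂_1: C_1 → C_0 is given by ∂[p,q] = [q] − [p]. For instance
  ∂[2,4] = [4] − [2].
The 8×24 boundary matrix has rank 7 and Smith normal form diag(1,1,1,1,1,1,1).

Boundary ∂_2: C_2 → C_1 maps a triangle to the signed sum of its edges. For instance
  ∂[0,2,7] = [2,7] − [0,7] + [0,2],
  ∂[4,6,7] = [6,7] − [4,7] + [4,6].
The 24×16 boundary matrix has rank 15 and Smith normal form diag(1,1,1,1,1,1,1,1,1,1,1,1,1,1,1).

Reading off H_k = ker ∂_k / im ∂_{k+1}:

  H_0: rank C_0 − rank ∂_1 = 8 − 7 = 1, and the invariant factors of ∂_1 are all 1, so H_0 ≅ Z.
  H_1: rank ker ∂_1 − rank ∂_2 = (24 − 7) − 15 = 2, and the invariant factors of ∂_2 are all 1, so H_1 ≅ Z^2.
  H_2: rank ker ∂_2 − rank ∂_3 = (16 − 15) − 0 = 1, and there is no ∂_3, so H_2 ≅ Z.

As a check, the Euler characteristic is 8 − 24 + 16 = 0, which agrees with 1 − 2 + 1 = 0.

Hence the Betti numbers are b_0 = 1, b_1 = 2, b_2 = 1.

b_0 = 1, b_1 = 2, b_2 = 1.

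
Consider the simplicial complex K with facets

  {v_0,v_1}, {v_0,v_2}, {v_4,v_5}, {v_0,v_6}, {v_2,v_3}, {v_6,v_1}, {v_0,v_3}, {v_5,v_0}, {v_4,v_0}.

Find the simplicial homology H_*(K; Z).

We work with the vertex ordering v_0 < v_1 < v_2 < v_3 < v_4 < v_5 < v_6. The simplices of K, each written with vertices in increasing order, are:

  0-simplices (7): [v_0], [v_1], [v_2], [v_3], [v_4], [v_5], [v_6]
  1-simplices (9): [v_0,v_1], [v_0,v_2], [v_0,v_3], [v_0,v_4], [v_0,v_5], [v_0,v_6], [v_1,v_6], [v_2,v_3], [v_4,v_5]

so the chain groups are C_0 ≅ Z^7, C_1 ≅ Z^9.

The boundary map ∂_1: C_1 → C_0 is given by ∂[p,q] = [q] − [p].
The 7×9 boundary matrix has rank 6 and Smith normal form diag(1,1,1,1,1,1).

From H_k ≅ ker(∂_k) / im(∂_{k+1}) we obtain:

  H_0: rank C_0 − rank ∂_1 = 7 − 6 = 1, and the invariant factors of ∂_1 are all 1, so H_0 = Z.
  H_1: rank ker ∂_1 − rank ∂_2 = (9 − 6) − 0 = 3, and there is no ∂_2, so H_1 = Z^3.

As a check, the Euler characteristic is 7 − 9 = -2, which agrees with 1 − 3 = -2.

H_0 ≅ Z,  H_1 ≅ Z^3.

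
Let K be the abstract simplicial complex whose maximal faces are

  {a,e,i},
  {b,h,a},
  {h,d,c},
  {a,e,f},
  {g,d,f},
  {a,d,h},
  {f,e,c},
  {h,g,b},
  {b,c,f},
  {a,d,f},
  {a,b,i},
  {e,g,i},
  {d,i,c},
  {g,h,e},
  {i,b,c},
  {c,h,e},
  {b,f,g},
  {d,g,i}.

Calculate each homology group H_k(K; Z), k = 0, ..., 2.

H_0 ≅ Z,  H_1 ≅ Z^2,  H_2 ≅ Z.

Order the vertices as a < b < c < d < e < f < g < h < i. Listing each simplex with vertices in this order, K has dimension 2 with simplices:

  0-simplices (9): a, b, c, d, e, f, g, h, i
  1-simplices (27): ab, ad, ae, af, ah, ai, bc, bf, bg, bh, bi, cd, ce, cf, ch, ci, df, dg, dh, di, ef, eg, eh, ei, fg, gh, gi
  2-simplices (18): abh, abi, adf, adh, aef, aei, bcf, bci, bfg, bgh, cdh, cdi, cef, ceh, dfg, dgi, egh, egi

so the chain groups are C_0 ≅ Z^9, C_1 ≅ Z^27, C_2 ≅ Z^18.

The boundary map ∂_1: C_1 → C_0 maps an edge to its endpoints' difference, ∂[p,q] = q − p.
This gives a 9×27 integer matrix of rank 8; reducing to Smith normal form yields diagonal entries (1,1,1,1,1,1,1,1).

The boundary map ∂_2: C_2 → C_1 acts by ∂[p,q,r] = [q,r] − [p,r] + [p,q]. For instance
  ∂egi = gi − ei + eg,
  ∂cef = ef − cf + ce.
This gives a 27×18 integer matrix of rank 17; reducing to Smith normal form yields diagonal entries (1,1,1,1,1,1,1,1,1,1,1,1,1,1,1,1,1).

Now H_k = ker ∂_k / im ∂_{k+1}, so:

  H_0: rank C_0 − rank ∂_1 = 9 − 8 = 1, and the invariant factors of ∂_1 are all 1, so H_0 = Z.
  H_1: rank ker ∂_1 − rank ∂_2 = (27 − 8) − 17 = 2, and the invariant factors of ∂_2 are all 1, so H_1 = Z^2.
  H_2: rank ker ∂_2 − rank ∂_3 = (18 − 17) − 0 = 1, and there is no ∂_3, so H_2 = Z.

(K is a triangulation of the torus T^2.)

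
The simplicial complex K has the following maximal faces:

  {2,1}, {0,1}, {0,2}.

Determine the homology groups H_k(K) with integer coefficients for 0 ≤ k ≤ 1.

H_0 ≅ Z,  H_1 ≅ Z.

Order the vertices as 0 < 1 < 2. Listing each simplex with vertices in this order, K has dimension 1 with simplices:

  0-simplices (3): [0], [1], [2]
  1-simplices (3): [0,1], [0,2], [1,2]

so the chain groups are C_0 ≅ Z^3, C_1 ≅ Z^3.

∂_1: C_1 → C_0 maps an edge to its endpoints' difference, ∂[p,q] = q − p. For instance
  ∂[1,2] = [2] − [1].
This gives a 3×3 integer matrix of rank 2; reducing to Smith normal form yields diagonal entries (1,1).

Computing H_k = (kernel of ∂_k) / (image of ∂_{k+1}):

  H_0: rank C_0 − rank ∂_1 = 3 − 2 = 1, and the invariant factors of ∂_1 are all 1, so H_0 = Z.
  H_1: rank ker ∂_1 − rank ∂_2 = (3 − 2) − 0 = 1, and there is no ∂_2, so H_1 = Z.

As a check, the Euler characteristic is 3 − 3 = 0, which agrees with 1 − 1 = 0.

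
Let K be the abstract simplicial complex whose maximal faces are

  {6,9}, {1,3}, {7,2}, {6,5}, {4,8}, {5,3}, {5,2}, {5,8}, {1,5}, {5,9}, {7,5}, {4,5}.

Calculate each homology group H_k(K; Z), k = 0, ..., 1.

K has 9 vertices, 12 edges.
rank ∂_0 = 0, rank ∂_1 = 8 ⇒ b_0 = 9 − 0 − 8 = 1; all invariant factors of ∂_1 are 1 so no torsion. So H_0 ≅ Z.
rank ∂_1 = 8, rank ∂_2 = 0 ⇒ b_1 = 12 − 8 − 0 = 4. So H_1 ≅ Z^4.

H_0 ≅ Z,  H_1 ≅ Z^4.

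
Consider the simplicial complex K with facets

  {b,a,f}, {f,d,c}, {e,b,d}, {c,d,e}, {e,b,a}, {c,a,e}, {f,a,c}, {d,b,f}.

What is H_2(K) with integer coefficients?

Order the vertices as a < b < c < d < e < f. Listing each simplex with vertices in this order, K has dimension 2 with simplices:

  0-simplices (6): a, b, c, d, e, f
  1-simplices (12): ab, ac, ae, af, bd, be, bf, cd, ce, cf, de, df
  2-simplices (8): abe, abf, ace, acf, bde, bdf, cde, cdf

giving chain groups C_0 ≅ Z^6, C_1 ≅ Z^12, C_2 ≅ Z^8.

The boundary map ∂_1: C_1 → C_0 is given by ∂[p,q] = [q] − [p]. For instance
  ∂ce = e − c.
As a 6×12 matrix over Z this has rank 5, with invariant factors (1,1,1,1,1).

∂_2: C_2 → C_1 sends each 2-simplex [p,q,r] to [q,r] − [p,r] + [p,q]. For instance
  ∂acf = cf − af + ac,
  ∂abf = bf − af + ab.
As a 12×8 matrix over Z this has rank 7, with invariant factors (1,1,1,1,1,1,1).

Reading off H_k = ker ∂_k / im ∂_{k+1}:

  H_2: rank ker ∂_2 − rank ∂_3 = (8 − 7) − 0 = 1, and there is no ∂_3, so H_2 ≅ Z.

H_2 = Z.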